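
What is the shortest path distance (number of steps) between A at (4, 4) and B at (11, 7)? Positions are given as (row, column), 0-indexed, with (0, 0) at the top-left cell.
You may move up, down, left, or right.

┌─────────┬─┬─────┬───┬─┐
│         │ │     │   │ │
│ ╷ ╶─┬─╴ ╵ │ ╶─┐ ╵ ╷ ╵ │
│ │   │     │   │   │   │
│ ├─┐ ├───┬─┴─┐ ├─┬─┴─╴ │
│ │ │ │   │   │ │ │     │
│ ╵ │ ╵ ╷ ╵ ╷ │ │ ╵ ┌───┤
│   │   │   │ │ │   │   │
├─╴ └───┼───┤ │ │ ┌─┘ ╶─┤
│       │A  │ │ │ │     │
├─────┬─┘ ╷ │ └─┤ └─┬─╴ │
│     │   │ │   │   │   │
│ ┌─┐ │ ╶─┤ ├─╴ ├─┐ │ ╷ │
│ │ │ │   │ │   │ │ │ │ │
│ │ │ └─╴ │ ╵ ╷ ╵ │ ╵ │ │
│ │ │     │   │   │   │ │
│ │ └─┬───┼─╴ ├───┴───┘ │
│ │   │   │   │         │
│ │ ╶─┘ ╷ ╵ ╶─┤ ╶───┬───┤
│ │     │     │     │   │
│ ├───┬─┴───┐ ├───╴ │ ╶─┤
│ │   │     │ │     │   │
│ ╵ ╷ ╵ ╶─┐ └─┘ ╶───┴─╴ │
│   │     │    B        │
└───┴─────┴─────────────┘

Finding path from (4, 4) to (11, 7):
Path: (4,4) → (5,4) → (5,3) → (6,3) → (6,4) → (7,4) → (7,3) → (7,2) → (6,2) → (5,2) → (5,1) → (5,0) → (6,0) → (7,0) → (8,0) → (9,0) → (10,0) → (11,0) → (11,1) → (10,1) → (10,2) → (11,2) → (11,3) → (10,3) → (10,4) → (10,5) → (11,5) → (11,6) → (11,7)
Distance: 28 steps

Solution:

┌─────────┬─┬─────┬───┬─┐
│         │ │     │   │ │
│ ╷ ╶─┬─╴ ╵ │ ╶─┐ ╵ ╷ ╵ │
│ │   │     │   │   │   │
│ ├─┐ ├───┬─┴─┐ ├─┬─┴─╴ │
│ │ │ │   │   │ │ │     │
│ ╵ │ ╵ ╷ ╵ ╷ │ │ ╵ ┌───┤
│   │   │   │ │ │   │   │
├─╴ └───┼───┤ │ │ ┌─┘ ╶─┤
│       │A  │ │ │ │     │
├─────┬─┘ ╷ │ └─┤ └─┬─╴ │
│↓ ← ↰│↓ ↲│ │   │   │   │
│ ┌─┐ │ ╶─┤ ├─╴ ├─┐ │ ╷ │
│↓│ │↑│↳ ↓│ │   │ │ │ │ │
│ │ │ └─╴ │ ╵ ╷ ╵ │ ╵ │ │
│↓│ │↑ ← ↲│   │   │   │ │
│ │ └─┬───┼─╴ ├───┴───┘ │
│↓│   │   │   │         │
│ │ ╶─┘ ╷ ╵ ╶─┤ ╶───┬───┤
│↓│     │     │     │   │
│ ├───┬─┴───┐ ├───╴ │ ╶─┤
│↓│↱ ↓│↱ → ↓│ │     │   │
│ ╵ ╷ ╵ ╶─┐ └─┘ ╶───┴─╴ │
│↳ ↑│↳ ↑  │↳ → B        │
└───┴─────┴─────────────┘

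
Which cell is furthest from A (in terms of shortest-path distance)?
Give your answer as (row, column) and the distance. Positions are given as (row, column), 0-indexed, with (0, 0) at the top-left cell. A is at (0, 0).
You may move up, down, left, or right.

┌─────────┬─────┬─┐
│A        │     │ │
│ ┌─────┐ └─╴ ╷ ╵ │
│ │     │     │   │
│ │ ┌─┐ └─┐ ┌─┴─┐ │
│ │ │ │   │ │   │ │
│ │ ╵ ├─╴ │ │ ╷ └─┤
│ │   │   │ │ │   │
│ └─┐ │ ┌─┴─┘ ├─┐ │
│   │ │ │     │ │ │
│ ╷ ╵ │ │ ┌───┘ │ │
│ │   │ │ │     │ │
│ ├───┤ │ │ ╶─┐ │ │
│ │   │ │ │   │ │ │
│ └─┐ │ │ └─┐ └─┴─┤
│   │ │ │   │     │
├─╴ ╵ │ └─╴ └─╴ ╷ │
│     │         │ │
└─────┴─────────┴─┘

Computing BFS distances from A to all cells:
Furthest cell: (6, 8)
Distance: 40 steps

Path from A to the furthest cell:

┌─────────┬─────┬─┐
│A        │     │ │
│ ┌─────┐ └─╴ ╷ ╵ │
│↓│↱ → ↓│     │   │
│ │ ┌─┐ └─┐ ┌─┴─┐ │
│↓│↑│ │↳ ↓│ │↱ ↓│ │
│ │ ╵ ├─╴ │ │ ╷ └─┤
│↓│↑ ↰│↓ ↲│ │↑│↳ ↓│
│ └─┐ │ ┌─┴─┘ ├─┐ │
│↳ ↓│↑│↓│↱ → ↑│ │↓│
│ ╷ ╵ │ │ ┌───┘ │ │
│ │↳ ↑│↓│↑│     │↓│
│ ├───┤ │ │ ╶─┐ │ │
│ │   │↓│↑│   │ │B│
│ └─┐ │ │ └─┐ └─┴─┤
│   │ │↓│↑ ↰│     │
├─╴ ╵ │ └─╴ └─╴ ╷ │
│     │↳ → ↑    │ │
└─────┴─────────┴─┘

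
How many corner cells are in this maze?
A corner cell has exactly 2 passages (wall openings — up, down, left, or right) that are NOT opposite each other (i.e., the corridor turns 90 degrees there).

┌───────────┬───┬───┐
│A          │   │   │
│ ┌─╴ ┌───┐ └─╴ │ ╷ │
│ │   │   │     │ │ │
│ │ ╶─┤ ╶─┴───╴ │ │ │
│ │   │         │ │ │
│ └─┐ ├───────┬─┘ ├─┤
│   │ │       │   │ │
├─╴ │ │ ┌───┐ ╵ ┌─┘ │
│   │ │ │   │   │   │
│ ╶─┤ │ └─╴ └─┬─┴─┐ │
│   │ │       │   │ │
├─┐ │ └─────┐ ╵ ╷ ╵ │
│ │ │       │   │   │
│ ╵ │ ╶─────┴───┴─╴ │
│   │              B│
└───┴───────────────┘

Counting corner cells (2 non-opposite passages):
Total corners: 37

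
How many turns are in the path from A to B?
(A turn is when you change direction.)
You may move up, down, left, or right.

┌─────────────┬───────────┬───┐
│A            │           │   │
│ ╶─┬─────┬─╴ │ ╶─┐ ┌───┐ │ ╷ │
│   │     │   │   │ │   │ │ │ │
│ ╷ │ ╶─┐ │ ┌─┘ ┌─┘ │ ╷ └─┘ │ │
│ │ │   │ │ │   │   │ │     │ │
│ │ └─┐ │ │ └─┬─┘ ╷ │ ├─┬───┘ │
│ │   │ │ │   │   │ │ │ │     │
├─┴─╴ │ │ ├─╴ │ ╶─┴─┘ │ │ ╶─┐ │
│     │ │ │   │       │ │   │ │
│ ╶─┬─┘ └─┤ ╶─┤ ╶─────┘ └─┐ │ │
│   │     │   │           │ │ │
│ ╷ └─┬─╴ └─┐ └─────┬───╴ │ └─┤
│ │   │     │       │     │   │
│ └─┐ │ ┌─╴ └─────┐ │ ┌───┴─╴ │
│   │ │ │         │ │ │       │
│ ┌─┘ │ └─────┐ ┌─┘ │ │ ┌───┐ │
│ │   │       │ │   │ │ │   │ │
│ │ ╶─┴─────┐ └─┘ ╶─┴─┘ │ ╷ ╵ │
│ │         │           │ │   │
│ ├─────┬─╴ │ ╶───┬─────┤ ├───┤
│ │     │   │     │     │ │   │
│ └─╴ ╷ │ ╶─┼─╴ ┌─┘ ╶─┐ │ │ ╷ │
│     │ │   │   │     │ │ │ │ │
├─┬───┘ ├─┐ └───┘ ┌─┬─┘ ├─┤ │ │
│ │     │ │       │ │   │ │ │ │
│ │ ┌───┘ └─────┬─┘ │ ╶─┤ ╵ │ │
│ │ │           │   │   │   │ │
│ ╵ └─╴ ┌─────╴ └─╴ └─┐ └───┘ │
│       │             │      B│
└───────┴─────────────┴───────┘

Directions: down, right, down, down, right, down, left, left, down, right, down, right, down, down, left, down, right, right, right, right, down, left, down, right, down, right, right, right, up, right, up, right, right, down, down, left, down, right, down, right, right, right
Number of turns: 29

Solution:

┌─────────────┬───────────┬───┐
│A            │           │   │
│ ╶─┬─────┬─╴ │ ╶─┐ ┌───┐ │ ╷ │
│↳ ↓│     │   │   │ │   │ │ │ │
│ ╷ │ ╶─┐ │ ┌─┘ ┌─┘ │ ╷ └─┘ │ │
│ │↓│   │ │ │   │   │ │     │ │
│ │ └─┐ │ │ └─┬─┘ ╷ │ ├─┬───┘ │
│ │↳ ↓│ │ │   │   │ │ │ │     │
├─┴─╴ │ │ ├─╴ │ ╶─┴─┘ │ │ ╶─┐ │
│↓ ← ↲│ │ │   │       │ │   │ │
│ ╶─┬─┘ └─┤ ╶─┤ ╶─────┘ └─┐ │ │
│↳ ↓│     │   │           │ │ │
│ ╷ └─┬─╴ └─┐ └─────┬───╴ │ └─┤
│ │↳ ↓│     │       │     │   │
│ └─┐ │ ┌─╴ └─────┐ │ ┌───┴─╴ │
│   │↓│ │         │ │ │       │
│ ┌─┘ │ └─────┐ ┌─┘ │ │ ┌───┐ │
│ │↓ ↲│       │ │   │ │ │   │ │
│ │ ╶─┴─────┐ └─┘ ╶─┴─┘ │ ╷ ╵ │
│ │↳ → → → ↓│           │ │   │
│ ├─────┬─╴ │ ╶───┬─────┤ ├───┤
│ │     │↓ ↲│     │↱ → ↓│ │   │
│ └─╴ ╷ │ ╶─┼─╴ ┌─┘ ╶─┐ │ │ ╷ │
│     │ │↳ ↓│   │↱ ↑  │↓│ │ │ │
├─┬───┘ ├─┐ └───┘ ┌─┬─┘ ├─┤ │ │
│ │     │ │↳ → → ↑│ │↓ ↲│ │ │ │
│ │ ┌───┘ └─────┬─┘ │ ╶─┤ ╵ │ │
│ │ │           │   │↳ ↓│   │ │
│ ╵ └─╴ ┌─────╴ └─╴ └─┐ └───┘ │
│       │             │↳ → → B│
└───────┴─────────────┴───────┘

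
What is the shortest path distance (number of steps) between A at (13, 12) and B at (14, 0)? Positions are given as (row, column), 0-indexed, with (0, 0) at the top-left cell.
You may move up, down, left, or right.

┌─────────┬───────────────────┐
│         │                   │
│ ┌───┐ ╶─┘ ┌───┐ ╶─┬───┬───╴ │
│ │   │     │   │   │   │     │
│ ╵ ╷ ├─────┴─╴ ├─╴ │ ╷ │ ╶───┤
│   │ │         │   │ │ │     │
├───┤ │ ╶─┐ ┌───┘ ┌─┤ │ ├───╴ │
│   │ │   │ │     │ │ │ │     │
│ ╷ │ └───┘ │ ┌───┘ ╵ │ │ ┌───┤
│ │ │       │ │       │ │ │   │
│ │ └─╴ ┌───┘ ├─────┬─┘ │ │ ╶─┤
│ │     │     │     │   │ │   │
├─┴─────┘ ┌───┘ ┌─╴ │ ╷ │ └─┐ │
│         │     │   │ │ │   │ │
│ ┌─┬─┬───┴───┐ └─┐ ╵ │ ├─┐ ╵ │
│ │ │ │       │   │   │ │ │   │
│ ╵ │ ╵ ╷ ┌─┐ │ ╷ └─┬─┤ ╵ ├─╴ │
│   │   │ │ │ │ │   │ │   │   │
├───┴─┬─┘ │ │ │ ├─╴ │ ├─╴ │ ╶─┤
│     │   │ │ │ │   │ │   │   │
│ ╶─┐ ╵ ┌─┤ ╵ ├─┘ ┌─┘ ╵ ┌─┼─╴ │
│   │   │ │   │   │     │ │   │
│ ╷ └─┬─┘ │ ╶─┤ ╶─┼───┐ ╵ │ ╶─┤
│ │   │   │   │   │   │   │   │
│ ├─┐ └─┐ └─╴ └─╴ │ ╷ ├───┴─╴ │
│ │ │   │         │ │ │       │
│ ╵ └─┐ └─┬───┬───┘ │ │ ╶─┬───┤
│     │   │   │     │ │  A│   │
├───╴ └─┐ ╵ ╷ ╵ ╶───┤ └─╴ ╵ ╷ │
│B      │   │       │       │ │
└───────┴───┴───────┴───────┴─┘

Finding path from (13, 12) to (14, 0):
Path: (13,12) → (14,12) → (14,11) → (14,10) → (13,10) → (12,10) → (11,10) → (11,9) → (12,9) → (13,9) → (13,8) → (13,7) → (14,7) → (14,6) → (13,6) → (13,5) → (14,5) → (14,4) → (13,4) → (13,3) → (12,3) → (12,2) → (11,2) → (11,1) → (10,1) → (10,0) → (11,0) → (12,0) → (13,0) → (13,1) → (13,2) → (14,2) → (14,1) → (14,0)
Distance: 33 steps

Solution:

┌─────────┬───────────────────┐
│         │                   │
│ ┌───┐ ╶─┘ ┌───┐ ╶─┬───┬───╴ │
│ │   │     │   │   │   │     │
│ ╵ ╷ ├─────┴─╴ ├─╴ │ ╷ │ ╶───┤
│   │ │         │   │ │ │     │
├───┤ │ ╶─┐ ┌───┘ ┌─┤ │ ├───╴ │
│   │ │   │ │     │ │ │ │     │
│ ╷ │ └───┘ │ ┌───┘ ╵ │ │ ┌───┤
│ │ │       │ │       │ │ │   │
│ │ └─╴ ┌───┘ ├─────┬─┘ │ │ ╶─┤
│ │     │     │     │   │ │   │
├─┴─────┘ ┌───┘ ┌─╴ │ ╷ │ └─┐ │
│         │     │   │ │ │   │ │
│ ┌─┬─┬───┴───┐ └─┐ ╵ │ ├─┐ ╵ │
│ │ │ │       │   │   │ │ │   │
│ ╵ │ ╵ ╷ ┌─┐ │ ╷ └─┬─┤ ╵ ├─╴ │
│   │   │ │ │ │ │   │ │   │   │
├───┴─┬─┘ │ │ │ ├─╴ │ ├─╴ │ ╶─┤
│     │   │ │ │ │   │ │   │   │
│ ╶─┐ ╵ ┌─┤ ╵ ├─┘ ┌─┘ ╵ ┌─┼─╴ │
│↓ ↰│   │ │   │   │     │ │   │
│ ╷ └─┬─┘ │ ╶─┤ ╶─┼───┐ ╵ │ ╶─┤
│↓│↑ ↰│   │   │   │↓ ↰│   │   │
│ ├─┐ └─┐ └─╴ └─╴ │ ╷ ├───┴─╴ │
│↓│ │↑ ↰│         │↓│↑│       │
│ ╵ └─┐ └─┬───┬───┘ │ │ ╶─┬───┤
│↳ → ↓│↑ ↰│↓ ↰│↓ ← ↲│↑│  A│   │
├───╴ └─┐ ╵ ╷ ╵ ╶───┤ └─╴ ╵ ╷ │
│B ← ↲  │↑ ↲│↑ ↲    │↑ ← ↲  │ │
└───────┴───┴───────┴───────┴─┘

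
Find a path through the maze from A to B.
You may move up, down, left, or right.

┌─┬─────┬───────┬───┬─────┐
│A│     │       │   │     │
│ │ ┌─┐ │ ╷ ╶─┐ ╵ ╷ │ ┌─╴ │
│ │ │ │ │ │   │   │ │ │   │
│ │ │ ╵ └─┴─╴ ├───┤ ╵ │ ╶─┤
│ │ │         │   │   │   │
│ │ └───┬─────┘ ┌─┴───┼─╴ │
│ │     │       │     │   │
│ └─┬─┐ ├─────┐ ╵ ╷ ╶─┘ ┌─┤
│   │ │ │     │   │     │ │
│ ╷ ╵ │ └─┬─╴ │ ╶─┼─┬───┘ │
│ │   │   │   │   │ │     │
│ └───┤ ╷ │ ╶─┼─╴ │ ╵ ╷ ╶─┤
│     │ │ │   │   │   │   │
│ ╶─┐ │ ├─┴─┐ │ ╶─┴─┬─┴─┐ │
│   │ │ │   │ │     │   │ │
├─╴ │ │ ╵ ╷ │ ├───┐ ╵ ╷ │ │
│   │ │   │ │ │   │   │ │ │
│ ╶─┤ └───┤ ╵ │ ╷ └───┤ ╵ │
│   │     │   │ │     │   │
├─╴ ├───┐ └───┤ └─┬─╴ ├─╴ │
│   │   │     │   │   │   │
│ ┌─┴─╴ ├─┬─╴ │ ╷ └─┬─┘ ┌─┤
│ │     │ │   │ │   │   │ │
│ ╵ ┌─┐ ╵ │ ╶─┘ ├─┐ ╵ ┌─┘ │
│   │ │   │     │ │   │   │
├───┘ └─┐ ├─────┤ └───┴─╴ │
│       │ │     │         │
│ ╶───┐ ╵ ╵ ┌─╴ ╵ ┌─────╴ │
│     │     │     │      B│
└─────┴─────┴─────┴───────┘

Finding the shortest path through the maze:
Path length: 36 steps
Directions: down → down → down → down → down → down → down → right → down → left → down → right → down → left → down → down → right → up → right → right → down → right → down → down → right → up → right → right → down → right → up → right → right → right → right → down

Solution:

┌─┬─────┬───────┬───┬─────┐
│A│     │       │   │     │
│ │ ┌─┐ │ ╷ ╶─┐ ╵ ╷ │ ┌─╴ │
│↓│ │ │ │ │   │   │ │ │   │
│ │ │ ╵ └─┴─╴ ├───┤ ╵ │ ╶─┤
│↓│ │         │   │   │   │
│ │ └───┬─────┘ ┌─┴───┼─╴ │
│↓│     │       │     │   │
│ └─┬─┐ ├─────┐ ╵ ╷ ╶─┘ ┌─┤
│↓  │ │ │     │   │     │ │
│ ╷ ╵ │ └─┬─╴ │ ╶─┼─┬───┘ │
│↓│   │   │   │   │ │     │
│ └───┤ ╷ │ ╶─┼─╴ │ ╵ ╷ ╶─┤
│↓    │ │ │   │   │   │   │
│ ╶─┐ │ ├─┴─┐ │ ╶─┴─┬─┴─┐ │
│↳ ↓│ │ │   │ │     │   │ │
├─╴ │ │ ╵ ╷ │ ├───┐ ╵ ╷ │ │
│↓ ↲│ │   │ │ │   │   │ │ │
│ ╶─┤ └───┤ ╵ │ ╷ └───┤ ╵ │
│↳ ↓│     │   │ │     │   │
├─╴ ├───┐ └───┤ └─┬─╴ ├─╴ │
│↓ ↲│   │     │   │   │   │
│ ┌─┴─╴ ├─┬─╴ │ ╷ └─┬─┘ ┌─┤
│↓│↱ → ↓│ │   │ │   │   │ │
│ ╵ ┌─┐ ╵ │ ╶─┘ ├─┐ ╵ ┌─┘ │
│↳ ↑│ │↳ ↓│     │ │   │   │
├───┘ └─┐ ├─────┤ └───┴─╴ │
│       │↓│↱ → ↓│↱ → → → ↓│
│ ╶───┐ ╵ ╵ ┌─╴ ╵ ┌─────╴ │
│     │  ↳ ↑│  ↳ ↑│      B│
└─────┴─────┴─────┴───────┘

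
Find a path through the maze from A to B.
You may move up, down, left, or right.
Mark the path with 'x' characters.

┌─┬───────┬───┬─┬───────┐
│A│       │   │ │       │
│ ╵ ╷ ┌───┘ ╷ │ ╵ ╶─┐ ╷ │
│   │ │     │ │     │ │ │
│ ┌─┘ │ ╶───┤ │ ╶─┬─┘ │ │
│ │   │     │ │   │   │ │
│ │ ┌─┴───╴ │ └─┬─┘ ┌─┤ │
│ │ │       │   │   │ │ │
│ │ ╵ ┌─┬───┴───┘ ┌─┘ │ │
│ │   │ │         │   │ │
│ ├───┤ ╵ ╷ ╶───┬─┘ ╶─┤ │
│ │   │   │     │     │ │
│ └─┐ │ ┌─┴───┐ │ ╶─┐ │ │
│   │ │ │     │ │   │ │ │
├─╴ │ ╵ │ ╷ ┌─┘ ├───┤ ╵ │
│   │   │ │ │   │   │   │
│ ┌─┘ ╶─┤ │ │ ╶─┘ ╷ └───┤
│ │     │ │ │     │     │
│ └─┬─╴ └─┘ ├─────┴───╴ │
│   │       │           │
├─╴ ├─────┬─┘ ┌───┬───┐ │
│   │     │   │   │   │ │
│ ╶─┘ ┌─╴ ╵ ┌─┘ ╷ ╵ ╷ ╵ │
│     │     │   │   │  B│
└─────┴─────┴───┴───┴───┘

Finding the shortest path through the maze:
Path length: 32 steps
Directions: down → down → down → down → down → down → right → down → left → down → down → right → down → left → down → right → right → up → right → right → down → right → up → right → up → right → right → right → right → right → down → down

Solution:

┌─┬───────┬───┬─┬───────┐
│A│       │   │ │       │
│ ╵ ╷ ┌───┘ ╷ │ ╵ ╶─┐ ╷ │
│x  │ │     │ │     │ │ │
│ ┌─┘ │ ╶───┤ │ ╶─┬─┘ │ │
│x│   │     │ │   │   │ │
│ │ ┌─┴───╴ │ └─┬─┘ ┌─┤ │
│x│ │       │   │   │ │ │
│ │ ╵ ┌─┬───┴───┘ ┌─┘ │ │
│x│   │ │         │   │ │
│ ├───┤ ╵ ╷ ╶───┬─┘ ╶─┤ │
│x│   │   │     │     │ │
│ └─┐ │ ┌─┴───┐ │ ╶─┐ │ │
│x x│ │ │     │ │   │ │ │
├─╴ │ ╵ │ ╷ ┌─┘ ├───┤ ╵ │
│x x│   │ │ │   │   │   │
│ ┌─┘ ╶─┤ │ │ ╶─┘ ╷ └───┤
│x│     │ │ │     │     │
│ └─┬─╴ └─┘ ├─────┴───╴ │
│x x│       │x x x x x x│
├─╴ ├─────┬─┘ ┌───┬───┐ │
│x x│x x x│x x│   │   │x│
│ ╶─┘ ┌─╴ ╵ ┌─┘ ╷ ╵ ╷ ╵ │
│x x x│  x x│   │   │  B│
└─────┴─────┴───┴───┴───┘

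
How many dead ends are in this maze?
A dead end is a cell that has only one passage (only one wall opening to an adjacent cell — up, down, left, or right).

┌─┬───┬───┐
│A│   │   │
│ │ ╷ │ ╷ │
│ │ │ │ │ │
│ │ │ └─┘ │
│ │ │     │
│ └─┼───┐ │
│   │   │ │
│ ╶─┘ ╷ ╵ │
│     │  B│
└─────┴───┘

Checking each cell for number of passages:

Dead ends found at positions:
  (0, 0)
  (1, 3)
  (2, 1)
  (3, 1)
Total dead ends: 4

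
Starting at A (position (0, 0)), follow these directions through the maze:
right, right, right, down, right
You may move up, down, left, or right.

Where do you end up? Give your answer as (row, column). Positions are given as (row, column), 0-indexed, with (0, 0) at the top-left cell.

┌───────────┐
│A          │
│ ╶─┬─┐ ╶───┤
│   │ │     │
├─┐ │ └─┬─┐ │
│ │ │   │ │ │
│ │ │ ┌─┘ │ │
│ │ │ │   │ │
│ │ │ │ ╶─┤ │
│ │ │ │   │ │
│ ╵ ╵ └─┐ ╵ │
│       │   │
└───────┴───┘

Following directions step by step:
Start: (0, 0)
  right: (0, 0) → (0, 1)
  right: (0, 1) → (0, 2)
  right: (0, 2) → (0, 3)
  down: (0, 3) → (1, 3)
  right: (1, 3) → (1, 4)
Final position: (1, 4)

Path taken:

┌───────────┐
│A → → ↓    │
│ ╶─┬─┐ ╶───┤
│   │ │↳ B  │
├─┐ │ └─┬─┐ │
│ │ │   │ │ │
│ │ │ ┌─┘ │ │
│ │ │ │   │ │
│ │ │ │ ╶─┤ │
│ │ │ │   │ │
│ ╵ ╵ └─┐ ╵ │
│       │   │
└───────┴───┘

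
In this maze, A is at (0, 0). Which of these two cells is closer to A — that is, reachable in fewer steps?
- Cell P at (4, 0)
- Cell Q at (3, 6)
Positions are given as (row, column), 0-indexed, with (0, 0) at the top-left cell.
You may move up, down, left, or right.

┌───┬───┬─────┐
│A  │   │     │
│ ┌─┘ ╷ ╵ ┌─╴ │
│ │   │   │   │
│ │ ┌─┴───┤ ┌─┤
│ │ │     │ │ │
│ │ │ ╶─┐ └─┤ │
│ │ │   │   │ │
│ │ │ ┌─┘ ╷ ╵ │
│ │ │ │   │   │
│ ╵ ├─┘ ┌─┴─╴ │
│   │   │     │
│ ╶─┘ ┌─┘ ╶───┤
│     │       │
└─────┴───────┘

Shortest path A → P at (4, 0): 4 steps
Shortest path A → Q at (3, 6): 17 steps

P is closer (4 steps vs 17 steps).

Path to P:

┌───┬───┬─────┐
│A  │   │     │
│ ┌─┘ ╷ ╵ ┌─╴ │
│↓│   │   │   │
│ │ ┌─┴───┤ ┌─┤
│↓│ │     │ │ │
│ │ │ ╶─┐ └─┤ │
│↓│ │   │   │ │
│ │ │ ┌─┘ ╷ ╵ │
│P│ │ │   │   │
│ ╵ ├─┘ ┌─┴─╴ │
│   │   │     │
│ ╶─┘ ┌─┘ ╶───┤
│     │       │
└─────┴───────┘

Path to Q:

┌───┬───┬─────┐
│A  │   │     │
│ ┌─┘ ╷ ╵ ┌─╴ │
│↓│   │   │   │
│ │ ┌─┴───┤ ┌─┤
│↓│ │     │ │ │
│ │ │ ╶─┐ └─┤ │
│↓│ │   │↱ ↓│Q│
│ │ │ ┌─┘ ╷ ╵ │
│↓│ │ │↱ ↑│↳ ↑│
│ ╵ ├─┘ ┌─┴─╴ │
│↓  │↱ ↑│     │
│ ╶─┘ ┌─┘ ╶───┤
│↳ → ↑│       │
└─────┴───────┘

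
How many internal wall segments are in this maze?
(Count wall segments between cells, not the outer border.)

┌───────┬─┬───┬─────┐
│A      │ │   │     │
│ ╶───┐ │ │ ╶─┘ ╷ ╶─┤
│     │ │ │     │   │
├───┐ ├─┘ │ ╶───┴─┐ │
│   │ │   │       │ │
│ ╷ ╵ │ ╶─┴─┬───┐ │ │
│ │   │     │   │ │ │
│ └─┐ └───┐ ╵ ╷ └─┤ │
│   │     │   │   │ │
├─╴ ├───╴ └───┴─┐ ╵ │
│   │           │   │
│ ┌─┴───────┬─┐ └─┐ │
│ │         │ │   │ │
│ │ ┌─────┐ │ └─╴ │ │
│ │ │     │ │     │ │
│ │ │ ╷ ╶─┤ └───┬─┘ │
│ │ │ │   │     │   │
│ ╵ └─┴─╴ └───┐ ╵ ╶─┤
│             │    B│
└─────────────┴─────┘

Counting internal wall segments:
Total internal walls: 81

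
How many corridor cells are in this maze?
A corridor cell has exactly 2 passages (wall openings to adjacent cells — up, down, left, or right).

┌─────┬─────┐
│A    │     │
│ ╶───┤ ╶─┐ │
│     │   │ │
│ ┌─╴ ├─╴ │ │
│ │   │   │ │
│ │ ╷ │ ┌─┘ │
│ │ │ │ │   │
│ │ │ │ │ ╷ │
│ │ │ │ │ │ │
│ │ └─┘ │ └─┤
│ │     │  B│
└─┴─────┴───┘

Counting cells with exactly 2 passages:
Total corridor cells: 28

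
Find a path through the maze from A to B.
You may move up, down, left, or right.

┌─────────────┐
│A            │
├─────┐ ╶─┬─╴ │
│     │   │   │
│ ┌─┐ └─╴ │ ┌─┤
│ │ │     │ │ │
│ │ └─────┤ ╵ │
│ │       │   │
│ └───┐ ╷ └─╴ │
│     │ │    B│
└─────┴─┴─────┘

Finding the shortest path through the maze:
Path length: 12 steps
Directions: right → right → right → right → right → right → down → left → down → down → right → down

Solution:

┌─────────────┐
│A → → → → → ↓│
├─────┐ ╶─┬─╴ │
│     │   │↓ ↲│
│ ┌─┐ └─╴ │ ┌─┤
│ │ │     │↓│ │
│ │ └─────┤ ╵ │
│ │       │↳ ↓│
│ └───┐ ╷ └─╴ │
│     │ │    B│
└─────┴─┴─────┘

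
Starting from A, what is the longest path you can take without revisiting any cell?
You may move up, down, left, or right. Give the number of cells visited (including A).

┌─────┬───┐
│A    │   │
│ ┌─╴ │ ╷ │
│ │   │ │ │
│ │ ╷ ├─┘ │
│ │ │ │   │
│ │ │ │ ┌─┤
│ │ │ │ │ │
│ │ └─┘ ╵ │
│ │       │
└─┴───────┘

Finding longest simple path using DFS:
Start: (0, 0)
Longest path visits 17 cells
Path: A → right → right → down → left → down → down → down → right → right → up → up → right → up → up → left → down

Solution:

┌─────┬───┐
│A → ↓│↓ ↰│
│ ┌─╴ │ ╷ │
│ │↓ ↲│B│↑│
│ │ ╷ ├─┘ │
│ │↓│ │↱ ↑│
│ │ │ │ ┌─┤
│ │↓│ │↑│ │
│ │ └─┘ ╵ │
│ │↳ → ↑  │
└─┴───────┘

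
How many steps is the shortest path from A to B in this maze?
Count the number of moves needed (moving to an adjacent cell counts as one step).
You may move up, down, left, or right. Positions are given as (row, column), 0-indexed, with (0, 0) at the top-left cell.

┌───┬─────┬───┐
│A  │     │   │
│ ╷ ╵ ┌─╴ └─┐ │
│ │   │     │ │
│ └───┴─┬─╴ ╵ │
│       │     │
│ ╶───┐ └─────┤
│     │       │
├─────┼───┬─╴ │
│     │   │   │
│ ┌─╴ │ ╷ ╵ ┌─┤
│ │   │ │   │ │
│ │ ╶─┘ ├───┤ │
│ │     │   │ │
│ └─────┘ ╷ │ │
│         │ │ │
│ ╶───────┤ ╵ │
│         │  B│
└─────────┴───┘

Using BFS to find shortest path:
Start: (0, 0), End: (8, 6)
Path found:
(0,0) → (1,0) → (2,0) → (2,1) → (2,2) → (2,3) → (3,3) → (3,4) → (3,5) → (3,6) → (4,6) → (4,5) → (5,5) → (5,4) → (4,4) → (4,3) → (5,3) → (6,3) → (6,2) → (6,1) → (5,1) → (5,2) → (4,2) → (4,1) → (4,0) → (5,0) → (6,0) → (7,0) → (7,1) → (7,2) → (7,3) → (7,4) → (6,4) → (6,5) → (7,5) → (8,5) → (8,6)
Number of steps: 36

Solution:

┌───┬─────┬───┐
│A  │     │   │
│ ╷ ╵ ┌─╴ └─┐ │
│↓│   │     │ │
│ └───┴─┬─╴ ╵ │
│↳ → → ↓│     │
│ ╶───┐ └─────┤
│     │↳ → → ↓│
├─────┼───┬─╴ │
│↓ ← ↰│↓ ↰│↓ ↲│
│ ┌─╴ │ ╷ ╵ ┌─┤
│↓│↱ ↑│↓│↑ ↲│ │
│ │ ╶─┘ ├───┤ │
│↓│↑ ← ↲│↱ ↓│ │
│ └─────┘ ╷ │ │
│↳ → → → ↑│↓│ │
│ ╶───────┤ ╵ │
│         │↳ B│
└─────────┴───┘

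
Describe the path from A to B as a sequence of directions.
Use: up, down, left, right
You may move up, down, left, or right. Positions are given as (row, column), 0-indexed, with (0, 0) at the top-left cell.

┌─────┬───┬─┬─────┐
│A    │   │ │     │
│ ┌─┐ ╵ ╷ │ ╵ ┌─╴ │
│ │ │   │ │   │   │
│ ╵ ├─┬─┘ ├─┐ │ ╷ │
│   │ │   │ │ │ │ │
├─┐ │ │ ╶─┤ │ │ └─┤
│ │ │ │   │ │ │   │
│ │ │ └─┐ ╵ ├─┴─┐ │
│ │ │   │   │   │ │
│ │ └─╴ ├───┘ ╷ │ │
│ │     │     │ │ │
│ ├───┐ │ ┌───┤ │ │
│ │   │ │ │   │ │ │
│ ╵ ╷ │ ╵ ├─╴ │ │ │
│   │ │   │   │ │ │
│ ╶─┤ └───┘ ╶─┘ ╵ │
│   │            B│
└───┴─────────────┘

Finding the path and converting it to directions:
Path through cells: (0,0) → (1,0) → (2,0) → (2,1) → (3,1) → (4,1) → (5,1) → (5,2) → (5,3) → (6,3) → (7,3) → (7,4) → (6,4) → (5,4) → (5,5) → (5,6) → (4,6) → (4,7) → (5,7) → (6,7) → (7,7) → (8,7) → (8,8)
Directions: down, down, right, down, down, down, right, right, down, down, right, up, up, right, right, up, right, down, down, down, down, right

Solution:

┌─────┬───┬─┬─────┐
│A    │   │ │     │
│ ┌─┐ ╵ ╷ │ ╵ ┌─╴ │
│↓│ │   │ │   │   │
│ ╵ ├─┬─┘ ├─┐ │ ╷ │
│↳ ↓│ │   │ │ │ │ │
├─┐ │ │ ╶─┤ │ │ └─┤
│ │↓│ │   │ │ │   │
│ │ │ └─┐ ╵ ├─┴─┐ │
│ │↓│   │   │↱ ↓│ │
│ │ └─╴ ├───┘ ╷ │ │
│ │↳ → ↓│↱ → ↑│↓│ │
│ ├───┐ │ ┌───┤ │ │
│ │   │↓│↑│   │↓│ │
│ ╵ ╷ │ ╵ ├─╴ │ │ │
│   │ │↳ ↑│   │↓│ │
│ ╶─┤ └───┘ ╶─┘ ╵ │
│   │          ↳ B│
└───┴─────────────┘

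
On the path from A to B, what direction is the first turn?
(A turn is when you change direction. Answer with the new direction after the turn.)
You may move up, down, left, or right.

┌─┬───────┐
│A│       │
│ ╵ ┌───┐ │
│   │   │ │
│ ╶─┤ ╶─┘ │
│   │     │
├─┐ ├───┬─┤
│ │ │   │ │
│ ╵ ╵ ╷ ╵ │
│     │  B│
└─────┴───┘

Directions: down, down, right, down, down, right, up, right, down, right
First turn direction: right

Solution:

┌─┬───────┐
│A│       │
│ ╵ ┌───┐ │
│↓  │   │ │
│ ╶─┤ ╶─┘ │
│↳ ↓│     │
├─┐ ├───┬─┤
│ │↓│↱ ↓│ │
│ ╵ ╵ ╷ ╵ │
│  ↳ ↑│↳ B│
└─────┴───┘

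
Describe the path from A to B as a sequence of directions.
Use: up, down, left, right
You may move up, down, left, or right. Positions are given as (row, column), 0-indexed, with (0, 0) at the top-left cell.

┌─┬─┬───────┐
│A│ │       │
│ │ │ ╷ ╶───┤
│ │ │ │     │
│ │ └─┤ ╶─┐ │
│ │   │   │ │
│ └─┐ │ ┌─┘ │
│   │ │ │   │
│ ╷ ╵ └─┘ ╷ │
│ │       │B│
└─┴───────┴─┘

Finding the path and converting it to directions:
Path through cells: (0,0) → (1,0) → (2,0) → (3,0) → (3,1) → (4,1) → (4,2) → (4,3) → (4,4) → (3,4) → (3,5) → (4,5)
Directions: down, down, down, right, down, right, right, right, up, right, down

Solution:

┌─┬─┬───────┐
│A│ │       │
│ │ │ ╷ ╶───┤
│↓│ │ │     │
│ │ └─┤ ╶─┐ │
│↓│   │   │ │
│ └─┐ │ ┌─┘ │
│↳ ↓│ │ │↱ ↓│
│ ╷ ╵ └─┘ ╷ │
│ │↳ → → ↑│B│
└─┴───────┴─┘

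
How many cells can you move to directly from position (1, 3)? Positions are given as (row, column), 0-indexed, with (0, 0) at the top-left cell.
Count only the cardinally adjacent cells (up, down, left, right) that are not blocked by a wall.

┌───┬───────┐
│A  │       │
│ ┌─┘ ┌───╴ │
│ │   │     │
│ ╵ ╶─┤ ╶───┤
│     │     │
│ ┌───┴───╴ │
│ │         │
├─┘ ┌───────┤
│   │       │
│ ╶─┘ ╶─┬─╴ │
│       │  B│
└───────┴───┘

Checking passable neighbors of (1, 3):
Neighbors: (2, 3), (1, 4)
Count: 2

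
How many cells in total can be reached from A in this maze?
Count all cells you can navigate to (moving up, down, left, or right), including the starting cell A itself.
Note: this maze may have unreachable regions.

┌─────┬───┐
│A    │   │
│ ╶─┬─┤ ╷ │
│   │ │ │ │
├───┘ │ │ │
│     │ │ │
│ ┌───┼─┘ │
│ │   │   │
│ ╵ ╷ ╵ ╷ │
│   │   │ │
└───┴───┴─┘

Using BFS/flood-fill to find all reachable cells from A:
Maze size: 5 × 5 = 25 total cells
20 cell(s) are walled off and cannot be reached from A.
Reachable cells: 5

Reachable region (· marks reachable cells):

┌─────┬───┐
│A · ·│   │
│ ╶─┬─┤ ╷ │
│· ·│ │ │ │
├───┘ │ │ │
│     │ │ │
│ ┌───┼─┘ │
│ │   │   │
│ ╵ ╷ ╵ ╷ │
│   │   │ │
└───┴───┴─┘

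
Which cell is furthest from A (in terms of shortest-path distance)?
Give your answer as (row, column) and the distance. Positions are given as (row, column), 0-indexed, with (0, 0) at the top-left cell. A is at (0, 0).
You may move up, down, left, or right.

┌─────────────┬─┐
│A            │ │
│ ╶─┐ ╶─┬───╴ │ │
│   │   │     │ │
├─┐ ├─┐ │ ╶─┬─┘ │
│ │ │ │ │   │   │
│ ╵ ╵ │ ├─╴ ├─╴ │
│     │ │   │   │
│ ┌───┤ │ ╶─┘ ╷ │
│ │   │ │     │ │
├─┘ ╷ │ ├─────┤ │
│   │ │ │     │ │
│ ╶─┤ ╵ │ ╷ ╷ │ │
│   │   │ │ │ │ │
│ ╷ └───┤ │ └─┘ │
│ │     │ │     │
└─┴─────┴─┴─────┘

Computing BFS distances from A to all cells:
Furthest cell: (7, 4)
Distance: 29 steps

Path from A to the furthest cell:

┌─────────────┬─┐
│A → → → → → ↓│ │
│ ╶─┐ ╶─┬───╴ │ │
│   │   │↓ ← ↲│ │
├─┐ ├─┐ │ ╶─┬─┘ │
│ │ │ │ │↳ ↓│   │
│ ╵ ╵ │ ├─╴ ├─╴ │
│     │ │↓ ↲│↱ ↓│
│ ┌───┤ │ ╶─┘ ╷ │
│ │   │ │↳ → ↑│↓│
├─┘ ╷ │ ├─────┤ │
│   │ │ │↓ ↰  │↓│
│ ╶─┤ ╵ │ ╷ ╷ │ │
│   │   │↓│↑│ │↓│
│ ╷ └───┤ │ └─┘ │
│ │     │B│↑ ← ↲│
└─┴─────┴─┴─────┘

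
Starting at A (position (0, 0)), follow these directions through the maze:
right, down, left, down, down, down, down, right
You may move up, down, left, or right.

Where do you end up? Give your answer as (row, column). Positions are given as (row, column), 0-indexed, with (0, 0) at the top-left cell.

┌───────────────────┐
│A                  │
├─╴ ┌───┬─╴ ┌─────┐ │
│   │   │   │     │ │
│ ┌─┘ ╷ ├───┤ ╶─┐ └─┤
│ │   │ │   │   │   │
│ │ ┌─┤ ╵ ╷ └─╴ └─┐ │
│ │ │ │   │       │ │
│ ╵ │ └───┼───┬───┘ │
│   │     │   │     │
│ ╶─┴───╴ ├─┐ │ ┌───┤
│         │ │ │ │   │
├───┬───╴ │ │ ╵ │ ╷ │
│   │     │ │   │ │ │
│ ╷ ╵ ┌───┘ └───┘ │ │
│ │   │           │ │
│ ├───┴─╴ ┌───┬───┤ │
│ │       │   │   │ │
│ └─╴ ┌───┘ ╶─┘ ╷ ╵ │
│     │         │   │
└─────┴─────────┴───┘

Following directions step by step:
Start: (0, 0)
  right: (0, 0) → (0, 1)
  down: (0, 1) → (1, 1)
  left: (1, 1) → (1, 0)
  down: (1, 0) → (2, 0)
  down: (2, 0) → (3, 0)
  down: (3, 0) → (4, 0)
  down: (4, 0) → (5, 0)
  right: (5, 0) → (5, 1)
Final position: (5, 1)

Path taken:

┌───────────────────┐
│A ↓                │
├─╴ ┌───┬─╴ ┌─────┐ │
│↓ ↲│   │   │     │ │
│ ┌─┘ ╷ ├───┤ ╶─┐ └─┤
│↓│   │ │   │   │   │
│ │ ┌─┤ ╵ ╷ └─╴ └─┐ │
│↓│ │ │   │       │ │
│ ╵ │ └───┼───┬───┘ │
│↓  │     │   │     │
│ ╶─┴───╴ ├─┐ │ ┌───┤
│↳ B      │ │ │ │   │
├───┬───╴ │ │ ╵ │ ╷ │
│   │     │ │   │ │ │
│ ╷ ╵ ┌───┘ └───┘ │ │
│ │   │           │ │
│ ├───┴─╴ ┌───┬───┤ │
│ │       │   │   │ │
│ └─╴ ┌───┘ ╶─┘ ╷ ╵ │
│     │         │   │
└─────┴─────────┴───┘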